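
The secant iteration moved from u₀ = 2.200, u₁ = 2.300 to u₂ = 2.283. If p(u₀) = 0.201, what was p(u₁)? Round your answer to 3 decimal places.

The secant line through (2.200, 0.201) and (2.300, p(u₁)) crosses zero at u₂ = 2.283.
So (2.200, 0.201), (2.300, p(u₁)), (2.283, 0) are collinear:
p(u₁) = 0.201 · (2.300 − 2.283) / (2.200 − 2.283) = 0.201 · (0.01700)/(-0.08300) = -0.04117

-0.041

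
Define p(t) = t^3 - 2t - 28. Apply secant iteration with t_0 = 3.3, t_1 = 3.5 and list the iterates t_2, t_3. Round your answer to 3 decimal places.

p(3.3) = 1.33700, p(3.5) = 7.87500
t_2 = 3.50000 − 7.87500·(3.50000 − 3.30000) / (7.87500 − 1.33700) = 3.50000 − (1.57500)/(6.53800) = 3.25910
p(3.25910) = 0.09911
t_3 = 3.25910 − 0.09911·(3.25910 − 3.50000) / (0.09911 − 7.87500) = 3.25910 − (-0.02388)/(-7.77589) = 3.25603

3.259, 3.256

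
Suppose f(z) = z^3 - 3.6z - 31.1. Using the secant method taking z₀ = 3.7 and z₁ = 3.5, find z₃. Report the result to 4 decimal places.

f(3.7) = 6.233000, f(3.5) = -0.825000
z₂ = 3.500000 − (-0.825000)·(3.500000 − 3.700000) / (-0.825000 − 6.233000) = 3.500000 − (0.165000)/(-7.058000) = 3.523378
f(3.523378) = -0.044277
z₃ = 3.523378 − (-0.044277)·(3.523378 − 3.500000) / (-0.044277 − (-0.825000)) = 3.523378 − (-0.001035)/(0.780723) = 3.524704

3.5247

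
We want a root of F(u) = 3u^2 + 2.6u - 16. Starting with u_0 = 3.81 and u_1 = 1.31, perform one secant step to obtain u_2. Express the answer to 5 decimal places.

F(3.81) = 37.4543000, F(1.31) = -7.4457000
u_2 = 1.3100000 − (-7.4457000)·(1.3100000 − 3.8100000) / (-7.4457000 − 37.4543000) = 1.3100000 − (18.6142500)/(-44.9000000) = 1.7245713

1.72457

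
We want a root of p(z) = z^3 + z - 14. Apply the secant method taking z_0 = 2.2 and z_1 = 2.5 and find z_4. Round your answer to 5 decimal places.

p(2.2) = -1.1520000, p(2.5) = 4.1250000
z_2 = 2.5000000 − 4.1250000·(2.5000000 − 2.2000000) / (4.1250000 − (-1.1520000)) = 2.5000000 − (1.2375000)/(5.2770000) = 2.2654918
p(2.2654918) = -0.1069785
z_3 = 2.2654918 − (-0.1069785)·(2.2654918 − 2.5000000) / (-0.1069785 − 4.1250000) = 2.2654918 − (0.0250873)/(-4.2319785) = 2.2714198
p(2.2714198) = -0.0095352
z_4 = 2.2714198 − (-0.0095352)·(2.2714198 − 2.2654918) / (-0.0095352 − (-0.1069785)) = 2.2714198 − (-0.0000565)/(0.0974433) = 2.2719999

2.27200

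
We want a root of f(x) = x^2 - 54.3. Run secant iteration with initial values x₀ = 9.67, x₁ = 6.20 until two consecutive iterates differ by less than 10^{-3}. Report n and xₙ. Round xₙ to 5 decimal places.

f(9.67) = 39.2089000, f(6.20) = -15.8600000
x₂ = 6.2000000 − (-15.8600000)·(-3.4700000)/(-55.0689000) = 7.1993699;  |Δ| = 0.9993699
f(7.1993699) = -2.4690733
x₃ = 7.1993699 − (-2.4690733)·(0.9993699)/(13.3909267) = 7.3836377;  |Δ| = 0.1842679
f(7.3836377) = 0.2181064
x₄ = 7.3836377 − 0.2181064·(0.1842679)/(2.6871797) = 7.3686815;  |Δ| = 0.0149562
f(7.3686815) = -0.0025323
x₅ = 7.3686815 − (-0.0025323)·(-0.0149562)/(-0.2206387) = 7.3688532;  |Δ| = 0.0001717
|x₅ − x₄| = 0.0001717 < 10^{-3}

n = 5, xₙ = 7.36885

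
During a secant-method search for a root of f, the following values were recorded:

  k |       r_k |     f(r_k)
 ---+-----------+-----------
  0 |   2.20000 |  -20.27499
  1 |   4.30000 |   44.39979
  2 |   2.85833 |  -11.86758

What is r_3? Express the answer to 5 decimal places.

3.16240

r_3 = 2.85833 − (-11.86758)·(2.85833 − 4.30000) / (-11.86758 − 44.39979)
   = 2.85833 − (17.1091341)/(-56.2673700) = 3.1623985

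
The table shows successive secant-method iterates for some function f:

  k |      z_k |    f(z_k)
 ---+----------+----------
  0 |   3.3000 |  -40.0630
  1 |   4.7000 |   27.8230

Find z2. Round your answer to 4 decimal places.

4.1262

z2 = 4.7000 − 27.8230·(4.7000 − 3.3000) / (27.8230 − (-40.0630))
   = 4.7000 − (38.952200)/(67.886000) = 4.126212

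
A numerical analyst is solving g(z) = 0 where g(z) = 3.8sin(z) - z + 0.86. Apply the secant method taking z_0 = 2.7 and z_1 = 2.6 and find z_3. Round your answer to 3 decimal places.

g(2.7) = -0.21596, g(2.6) = 0.21891
z_2 = 2.60000 − 0.21891·(2.60000 − 2.70000) / (0.21891 − (-0.21596)) = 2.60000 − (-0.02189)/(0.43486) = 2.65034
g(2.65034) = 0.00224
z_3 = 2.65034 − 0.00224·(2.65034 − 2.60000) / (0.00224 − 0.21891) = 2.65034 − (0.00011)/(-0.21666) = 2.65086

2.651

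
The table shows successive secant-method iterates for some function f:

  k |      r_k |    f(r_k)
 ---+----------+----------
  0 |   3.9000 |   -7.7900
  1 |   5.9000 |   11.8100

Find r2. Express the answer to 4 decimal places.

r2 = 5.9000 − 11.8100·(5.9000 − 3.9000) / (11.8100 − (-7.7900))
   = 5.9000 − (23.620000)/(19.600000) = 4.694898

4.6949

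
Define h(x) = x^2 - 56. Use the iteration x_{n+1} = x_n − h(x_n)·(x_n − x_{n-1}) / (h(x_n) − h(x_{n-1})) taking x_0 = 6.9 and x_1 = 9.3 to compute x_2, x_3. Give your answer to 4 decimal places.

h(6.9) = -8.390000, h(9.3) = 30.490000
x_2 = 9.300000 − 30.490000·(9.300000 − 6.900000) / (30.490000 − (-8.390000)) = 9.300000 − (73.176000)/(38.880000) = 7.417901
h(7.417901) = -0.974741
x_3 = 7.417901 − (-0.974741)·(7.417901 − 9.300000) / (-0.974741 − 30.490000) = 7.417901 − (1.834559)/(-31.464741) = 7.476206

7.4179, 7.4762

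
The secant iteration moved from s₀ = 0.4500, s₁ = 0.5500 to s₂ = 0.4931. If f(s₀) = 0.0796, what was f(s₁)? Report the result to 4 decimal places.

The secant line through (0.4500, 0.0796) and (0.5500, f(s₁)) crosses zero at s₂ = 0.4931.
So (0.4500, 0.0796), (0.5500, f(s₁)), (0.4931, 0) are collinear:
f(s₁) = 0.0796 · (0.5500 − 0.4931) / (0.4500 − 0.4931) = 0.0796 · (0.056900)/(-0.043100) = -0.105087

-0.1051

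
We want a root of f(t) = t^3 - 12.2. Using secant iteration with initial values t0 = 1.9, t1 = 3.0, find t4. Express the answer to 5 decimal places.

2.30349

f(1.9) = -5.3410000, f(3.0) = 14.8000000
t2 = 3.0000000 − 14.8000000·(3.0000000 − 1.9000000) / (14.8000000 − (-5.3410000)) = 3.0000000 − (16.2800000)/(20.1410000) = 2.1916985
f(2.1916985) = -1.6720831
t3 = 2.1916985 − (-1.6720831)·(2.1916985 − 3.0000000) / (-1.6720831 − 14.8000000) = 2.1916985 − (1.3515473)/(-16.4720831) = 2.2737493
f(2.2737493) = -0.4448618
t4 = 2.2737493 − (-0.4448618)·(2.2737493 − 2.1916985) / (-0.4448618 − (-1.6720831)) = 2.2737493 − (-0.0365013)/(1.2272213) = 2.3034923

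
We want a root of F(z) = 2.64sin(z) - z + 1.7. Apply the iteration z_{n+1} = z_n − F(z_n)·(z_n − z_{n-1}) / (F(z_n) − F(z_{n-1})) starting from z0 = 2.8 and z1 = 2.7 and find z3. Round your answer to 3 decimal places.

F(2.8) = -0.21563, F(2.7) = 0.12828
z2 = 2.70000 − 0.12828·(2.70000 − 2.80000) / (0.12828 − (-0.21563)) = 2.70000 − (-0.01283)/(0.34391) = 2.73730
F(2.73730) = 0.00119
z3 = 2.73730 − 0.00119·(2.73730 − 2.70000) / (0.00119 − 0.12828) = 2.73730 − (0.00004)/(-0.12709) = 2.73765

2.738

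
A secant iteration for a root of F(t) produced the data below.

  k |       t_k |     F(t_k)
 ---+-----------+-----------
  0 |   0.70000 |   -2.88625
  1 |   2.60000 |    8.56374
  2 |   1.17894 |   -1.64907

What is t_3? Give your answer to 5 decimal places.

1.40840

t_3 = 1.17894 − (-1.64907)·(1.17894 − 2.60000) / (-1.64907 − 8.56374)
   = 1.17894 − (2.3434274)/(-10.2128100) = 1.4083996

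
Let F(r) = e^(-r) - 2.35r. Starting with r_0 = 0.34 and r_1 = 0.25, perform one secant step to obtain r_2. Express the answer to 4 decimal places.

0.3118

F(0.34) = -0.087230, F(0.25) = 0.191301
r_2 = 0.250000 − 0.191301·(0.250000 − 0.340000) / (0.191301 − (-0.087230)) = 0.250000 − (-0.017217)/(0.278530) = 0.311814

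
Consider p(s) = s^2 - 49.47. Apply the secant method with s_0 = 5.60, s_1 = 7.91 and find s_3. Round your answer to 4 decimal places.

p(5.60) = -18.110000, p(7.91) = 13.098100
s_2 = 7.910000 − 13.098100·(7.910000 − 5.600000) / (13.098100 − (-18.110000)) = 7.910000 − (30.256611)/(31.208100) = 6.940489
p(6.940489) = -1.299619
s_3 = 6.940489 − (-1.299619)·(6.940489 − 7.910000) / (-1.299619 − 13.098100) = 6.940489 − (1.259996)/(-14.397719) = 7.028002

7.0280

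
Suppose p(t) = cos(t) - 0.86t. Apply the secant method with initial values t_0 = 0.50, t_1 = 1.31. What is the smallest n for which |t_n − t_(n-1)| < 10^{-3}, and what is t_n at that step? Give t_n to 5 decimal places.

p(0.50) = 0.4475826, p(1.31) = -0.8687500
t_2 = 1.3100000 − (-0.8687500)·(0.8100000)/(-1.3163325) = 0.7754182;  |Δ| = 0.5345818
p(0.7754182) = 0.0472688
t_3 = 0.7754182 − 0.0472688·(-0.5345818)/(0.9160187) = 0.8030039;  |Δ| = 0.0275857
p(0.8030039) = 0.0039654
t_4 = 0.8030039 − 0.0039654·(0.0275857)/(-0.0433034) = 0.8055300;  |Δ| = 0.0025261
p(0.8055300) = -0.0000266
t_5 = 0.8055300 − (-0.0000266)·(0.0025261)/(-0.0039921) = 0.8055131;  |Δ| = 0.0000169
|t_5 − t_4| = 0.0000169 < 10^{-3}

n = 5, t_n = 0.80551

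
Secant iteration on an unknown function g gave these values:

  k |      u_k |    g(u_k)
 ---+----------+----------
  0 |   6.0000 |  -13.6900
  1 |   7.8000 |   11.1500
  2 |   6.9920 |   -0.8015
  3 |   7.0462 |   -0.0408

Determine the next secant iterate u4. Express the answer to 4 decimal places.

u4 = 7.0462 − (-0.0408)·(7.0462 − 6.9920) / (-0.0408 − (-0.8015))
   = 7.0462 − (-0.002211)/(0.760700) = 7.049107

7.0491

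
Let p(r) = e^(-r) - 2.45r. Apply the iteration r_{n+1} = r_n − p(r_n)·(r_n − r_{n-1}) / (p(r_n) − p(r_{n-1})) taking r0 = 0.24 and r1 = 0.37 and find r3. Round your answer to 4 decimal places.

0.3018

p(0.24) = 0.198628, p(0.37) = -0.215766
r2 = 0.370000 − (-0.215766)·(0.370000 − 0.240000) / (-0.215766 − 0.198628) = 0.370000 − (-0.028050)/(-0.414394) = 0.302312
p(0.302312) = -0.001556
r3 = 0.302312 − (-0.001556)·(0.302312 − 0.370000) / (-0.001556 − (-0.215766)) = 0.302312 − (0.000105)/(0.214209) = 0.301820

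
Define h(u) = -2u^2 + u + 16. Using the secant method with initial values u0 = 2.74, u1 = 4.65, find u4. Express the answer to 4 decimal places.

h(2.74) = 3.724800, h(4.65) = -22.595000
u2 = 4.650000 − (-22.595000)·(4.650000 − 2.740000) / (-22.595000 − 3.724800) = 4.650000 − (-43.156450)/(-26.319800) = 3.010305
h(3.010305) = 0.886435
u3 = 3.010305 − 0.886435·(3.010305 − 4.650000) / (0.886435 − (-22.595000)) = 3.010305 − (-1.453483)/(23.481435) = 3.072204
h(3.072204) = 0.195329
u4 = 3.072204 − 0.195329·(3.072204 − 3.010305) / (0.195329 − 0.886435) = 3.072204 − (0.012091)/(-0.691106) = 3.089699

3.0897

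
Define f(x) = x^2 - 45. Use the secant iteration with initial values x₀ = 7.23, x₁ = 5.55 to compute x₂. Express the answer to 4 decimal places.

6.6609

f(7.23) = 7.272900, f(5.55) = -14.197500
x₂ = 5.550000 − (-14.197500)·(5.550000 − 7.230000) / (-14.197500 − 7.272900) = 5.550000 − (23.851800)/(-21.470400) = 6.660915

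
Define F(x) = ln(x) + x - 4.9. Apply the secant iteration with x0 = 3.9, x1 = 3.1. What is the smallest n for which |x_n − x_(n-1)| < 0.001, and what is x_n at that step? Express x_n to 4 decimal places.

n = 4, x_n = 3.6149

F(3.9) = 0.360977, F(3.1) = -0.668598
x2 = 3.100000 − (-0.668598)·(-0.800000)/(-1.029574) = 3.619514;  |Δ| = 0.519514
F(3.619514) = 0.005854
x3 = 3.619514 − 0.005854·(0.519514)/(0.674452) = 3.615005;  |Δ| = 0.004509
F(3.615005) = 0.000098
x4 = 3.615005 − 0.000098·(-0.004509)/(-0.005756) = 3.614928;  |Δ| = 0.000077
|x4 − x3| = 0.000077 < 0.001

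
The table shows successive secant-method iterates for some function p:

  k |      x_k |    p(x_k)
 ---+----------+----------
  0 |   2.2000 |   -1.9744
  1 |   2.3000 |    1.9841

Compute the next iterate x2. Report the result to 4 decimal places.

x2 = 2.3000 − 1.9841·(2.3000 − 2.2000) / (1.9841 − (-1.9744))
   = 2.3000 − (0.198410)/(3.958500) = 2.249877

2.2499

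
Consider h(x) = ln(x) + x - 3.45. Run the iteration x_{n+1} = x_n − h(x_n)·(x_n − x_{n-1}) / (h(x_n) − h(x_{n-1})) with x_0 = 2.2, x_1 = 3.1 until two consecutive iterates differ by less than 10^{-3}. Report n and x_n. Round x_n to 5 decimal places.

h(2.2) = -0.4615426, h(3.1) = 0.7814021
x_2 = 3.1000000 − 0.7814021·(0.9000000)/(1.2429448) = 2.5341970;  |Δ| = 0.5658030
h(2.5341970) = 0.0140738
x_3 = 2.5341970 − 0.0140738·(-0.5658030)/(-0.7673283) = 2.5238194;  |Δ| = 0.0103776
h(2.5238194) = -0.0004072
x_4 = 2.5238194 − (-0.0004072)·(-0.0103776)/(-0.0144810) = 2.5241112;  |Δ| = 0.0002918
|x_4 − x_3| = 0.0002918 < 10^{-3}

n = 4, x_n = 2.52411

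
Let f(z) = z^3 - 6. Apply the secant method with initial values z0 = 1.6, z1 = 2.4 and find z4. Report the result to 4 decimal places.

1.8177

f(1.6) = -1.904000, f(2.4) = 7.824000
z2 = 2.400000 − 7.824000·(2.400000 − 1.600000) / (7.824000 − (-1.904000)) = 2.400000 − (6.259200)/(9.728000) = 1.756579
f(1.756579) = -0.579953
z3 = 1.756579 − (-0.579953)·(1.756579 − 2.400000) / (-0.579953 − 7.824000) = 1.756579 − (0.373154)/(-8.403953) = 1.800981
f(1.800981) = -0.158458
z4 = 1.800981 − (-0.158458)·(1.800981 − 1.756579) / (-0.158458 − (-0.579953)) = 1.800981 − (-0.007036)/(0.421496) = 1.817674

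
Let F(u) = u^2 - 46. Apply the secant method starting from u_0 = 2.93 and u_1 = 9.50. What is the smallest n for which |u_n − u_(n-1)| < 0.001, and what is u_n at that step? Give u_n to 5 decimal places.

n = 6, u_n = 6.78233

F(2.93) = -37.4151000, F(9.50) = 44.2500000
u_2 = 9.5000000 − 44.2500000·(6.5700000)/(81.6651000) = 5.9400644;  |Δ| = 3.5599356
F(5.9400644) = -10.7156354
u_3 = 5.9400644 − (-10.7156354)·(-3.5599356)/(-54.9656354) = 6.6340793;  |Δ| = 0.6940149
F(6.6340793) = -1.9889918
u_4 = 6.6340793 − (-1.9889918)·(0.6940149)/(8.7266436) = 6.7922604;  |Δ| = 0.1581811
F(6.7922604) = 0.1348013
u_5 = 6.7922604 − 0.1348013·(0.1581811)/(2.1237931) = 6.7822203;  |Δ| = 0.0100401
F(6.7822203) = -0.0014873
u_6 = 6.7822203 − (-0.0014873)·(-0.0100401)/(-0.1362886) = 6.7823299;  |Δ| = 0.0001096
|u_6 − u_5| = 0.0001096 < 0.001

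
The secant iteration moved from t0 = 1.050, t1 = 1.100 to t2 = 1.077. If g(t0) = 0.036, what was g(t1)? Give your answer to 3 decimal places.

-0.031

The secant line through (1.050, 0.036) and (1.100, g(t1)) crosses zero at t2 = 1.077.
So (1.050, 0.036), (1.100, g(t1)), (1.077, 0) are collinear:
g(t1) = 0.036 · (1.100 − 1.077) / (1.050 − 1.077) = 0.036 · (0.02300)/(-0.02700) = -0.03067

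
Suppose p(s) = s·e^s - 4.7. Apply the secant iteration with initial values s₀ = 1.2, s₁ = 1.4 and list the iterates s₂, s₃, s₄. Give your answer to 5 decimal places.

p(1.2) = -0.7158597, p(1.4) = 0.9772800
s₂ = 1.4000000 − 0.9772800·(1.4000000 − 1.2000000) / (0.9772800 − (-0.7158597)) = 1.4000000 − (0.1954560)/(1.6931396) = 1.2845600
p(1.2845600) = -0.0587845
s₃ = 1.2845600 − (-0.0587845)·(1.2845600 − 1.4000000) / (-0.0587845 − 0.9772800) = 1.2845600 − (0.0067861)/(-1.0360644) = 1.2911099
p(1.2911099) = -0.0044647
s₄ = 1.2911099 − (-0.0044647)·(1.2911099 − 1.2845600) / (-0.0044647 − (-0.0587845)) = 1.2911099 − (-0.0000292)/(0.0543198) = 1.2916482

1.28456, 1.29111, 1.29165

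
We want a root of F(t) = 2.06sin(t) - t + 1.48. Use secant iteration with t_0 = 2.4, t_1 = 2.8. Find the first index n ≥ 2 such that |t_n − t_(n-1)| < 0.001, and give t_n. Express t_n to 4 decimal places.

F(2.4) = 0.471454, F(2.8) = -0.629924
t_2 = 2.800000 − (-0.629924)·(0.400000)/(-1.101379) = 2.571223;  |Δ| = 0.228777
F(2.571223) = 0.021059
t_3 = 2.571223 − 0.021059·(-0.228777)/(0.650984) = 2.578624;  |Δ| = 0.007401
F(2.578624) = 0.000796
t_4 = 2.578624 − 0.000796·(0.007401)/(-0.020264) = 2.578915;  |Δ| = 0.000291
|t_4 − t_3| = 0.000291 < 0.001

n = 4, t_n = 2.5789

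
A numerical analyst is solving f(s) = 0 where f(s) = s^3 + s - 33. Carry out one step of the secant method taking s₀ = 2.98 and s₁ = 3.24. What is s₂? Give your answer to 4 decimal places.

f(2.98) = -3.556408, f(3.24) = 4.252224
s₂ = 3.240000 − 4.252224·(3.240000 − 2.980000) / (4.252224 − (-3.556408)) = 3.240000 − (1.105578)/(7.808632) = 3.098416

3.0984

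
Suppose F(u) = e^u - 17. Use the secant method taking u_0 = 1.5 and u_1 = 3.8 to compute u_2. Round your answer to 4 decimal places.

2.2159

F(1.5) = -12.518311, F(3.8) = 27.701184
u_2 = 3.800000 − 27.701184·(3.800000 − 1.500000) / (27.701184 − (-12.518311)) = 3.800000 − (63.712724)/(40.219495) = 2.215875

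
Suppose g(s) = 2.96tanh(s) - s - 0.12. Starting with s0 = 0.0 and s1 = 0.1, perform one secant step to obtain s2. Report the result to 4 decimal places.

g(0.0) = -0.120000, g(0.1) = 0.075017
s2 = 0.100000 − 0.075017·(0.100000 − 0.000000) / (0.075017 − (-0.120000)) = 0.100000 − (0.007502)/(0.195017) = 0.061533

0.0615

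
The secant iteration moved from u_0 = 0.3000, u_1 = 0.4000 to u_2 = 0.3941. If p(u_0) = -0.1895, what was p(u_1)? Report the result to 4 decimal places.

0.0119

The secant line through (0.3000, -0.1895) and (0.4000, p(u_1)) crosses zero at u_2 = 0.3941.
So (0.3000, -0.1895), (0.4000, p(u_1)), (0.3941, 0) are collinear:
p(u_1) = -0.1895 · (0.4000 − 0.3941) / (0.3000 − 0.3941) = -0.1895 · (0.005900)/(-0.094100) = 0.011882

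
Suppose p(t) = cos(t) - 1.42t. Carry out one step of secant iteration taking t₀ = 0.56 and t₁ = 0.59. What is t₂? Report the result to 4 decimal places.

0.5865

p(0.56) = 0.052055, p(0.59) = -0.006859
t₂ = 0.590000 − (-0.006859)·(0.590000 − 0.560000) / (-0.006859 − 0.052055) = 0.590000 − (-0.000206)/(-0.058914) = 0.586507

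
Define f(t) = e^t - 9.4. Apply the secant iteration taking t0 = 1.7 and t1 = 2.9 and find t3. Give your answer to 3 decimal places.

2.190

f(1.7) = -3.92605, f(2.9) = 8.77415
t2 = 2.90000 − 8.77415·(2.90000 − 1.70000) / (8.77415 − (-3.92605)) = 2.90000 − (10.52897)/(12.70020) = 2.07096
f(2.07096) = -1.46757
t3 = 2.07096 − (-1.46757)·(2.07096 − 2.90000) / (-1.46757 − 8.77415) = 2.07096 − (1.21667)/(-10.24171) = 2.18976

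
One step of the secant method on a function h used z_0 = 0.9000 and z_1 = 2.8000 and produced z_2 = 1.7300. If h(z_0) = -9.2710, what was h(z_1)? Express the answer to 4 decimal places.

11.9518

The secant line through (0.9000, -9.2710) and (2.8000, h(z_1)) crosses zero at z_2 = 1.7300.
So (0.9000, -9.2710), (2.8000, h(z_1)), (1.7300, 0) are collinear:
h(z_1) = -9.2710 · (2.8000 − 1.7300) / (0.9000 − 1.7300) = -9.2710 · (1.070000)/(-0.830000) = 11.951771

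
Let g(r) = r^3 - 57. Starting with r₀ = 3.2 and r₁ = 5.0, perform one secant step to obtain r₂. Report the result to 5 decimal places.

g(3.2) = -24.2320000, g(5.0) = 68.0000000
r₂ = 5.0000000 − 68.0000000·(5.0000000 − 3.2000000) / (68.0000000 − (-24.2320000)) = 5.0000000 − (122.4000000)/(92.2320000) = 3.6729118

3.67291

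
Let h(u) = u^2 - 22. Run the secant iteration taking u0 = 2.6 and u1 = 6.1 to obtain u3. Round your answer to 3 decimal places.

h(2.6) = -15.24000, h(6.1) = 15.21000
u2 = 6.10000 − 15.21000·(6.10000 − 2.60000) / (15.21000 − (-15.24000)) = 6.10000 − (53.23500)/(30.45000) = 4.35172
h(4.35172) = -3.06250
u3 = 4.35172 − (-3.06250)·(4.35172 − 6.10000) / (-3.06250 − 15.21000) = 4.35172 − (5.35409)/(-18.27250) = 4.64474

4.645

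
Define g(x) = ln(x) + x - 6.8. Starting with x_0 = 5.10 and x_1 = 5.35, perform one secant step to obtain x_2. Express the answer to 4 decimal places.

g(5.10) = -0.070759, g(5.35) = 0.227097
x_2 = 5.350000 − 0.227097·(5.350000 − 5.100000) / (0.227097 − (-0.070759)) = 5.350000 − (0.056774)/(0.297856) = 5.159391

5.1594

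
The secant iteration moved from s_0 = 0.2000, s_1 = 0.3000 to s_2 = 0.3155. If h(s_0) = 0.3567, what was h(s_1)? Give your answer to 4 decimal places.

0.0479

The secant line through (0.2000, 0.3567) and (0.3000, h(s_1)) crosses zero at s_2 = 0.3155.
So (0.2000, 0.3567), (0.3000, h(s_1)), (0.3155, 0) are collinear:
h(s_1) = 0.3567 · (0.3000 − 0.3155) / (0.2000 − 0.3155) = 0.3567 · (-0.015500)/(-0.115500) = 0.047869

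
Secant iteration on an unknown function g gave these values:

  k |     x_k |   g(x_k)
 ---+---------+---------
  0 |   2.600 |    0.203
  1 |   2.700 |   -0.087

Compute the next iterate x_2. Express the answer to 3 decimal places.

x_2 = 2.700 − (-0.087)·(2.700 − 2.600) / (-0.087 − 0.203)
   = 2.700 − (-0.00870)/(-0.29000) = 2.67000

2.670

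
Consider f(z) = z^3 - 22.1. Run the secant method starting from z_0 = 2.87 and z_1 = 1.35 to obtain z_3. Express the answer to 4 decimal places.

2.8421

f(2.87) = 1.539903, f(1.35) = -19.639625
z_2 = 1.350000 − (-19.639625)·(1.350000 − 2.870000) / (-19.639625 − 1.539903) = 1.350000 − (29.852230)/(-21.179528) = 2.759485
f(2.759485) = -1.087188
z_3 = 2.759485 − (-1.087188)·(2.759485 − 1.350000) / (-1.087188 − (-19.639625)) = 2.759485 − (-1.532375)/(18.552437) = 2.842082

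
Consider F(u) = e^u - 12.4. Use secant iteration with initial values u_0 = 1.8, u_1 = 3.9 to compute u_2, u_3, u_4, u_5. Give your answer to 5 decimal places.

2.10761, 2.28920, 2.56992, 2.51156

F(1.8) = -6.3503525, F(3.9) = 37.0024491
u_2 = 3.9000000 − 37.0024491·(3.9000000 − 1.8000000) / (37.0024491 − (-6.3503525)) = 3.9000000 − (77.7051431)/(43.3528016) = 2.1076097
F(2.1076097) = -4.1714513
u_3 = 2.1076097 − (-4.1714513)·(2.1076097 − 3.9000000) / (-4.1714513 − 37.0024491) = 2.1076097 − (7.4768691)/(-41.1739004) = 2.2892021
F(2.2892021) = -2.5329384
u_4 = 2.2892021 − (-2.5329384)·(2.2892021 − 2.1076097) / (-2.5329384 − (-4.1714513)) = 2.2892021 − (-0.4599625)/(1.6385129) = 2.5699216
F(2.5699216) = 0.6647997
u_5 = 2.5699216 − 0.6647997·(2.5699216 − 2.2892021) / (0.6647997 − (-2.5329384)) = 2.5699216 − (0.1866222)/(3.1977381) = 2.5115609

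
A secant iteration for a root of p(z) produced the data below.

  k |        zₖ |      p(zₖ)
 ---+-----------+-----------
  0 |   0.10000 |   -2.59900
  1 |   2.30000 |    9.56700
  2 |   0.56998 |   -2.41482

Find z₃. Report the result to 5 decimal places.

0.91865

z₃ = 0.56998 − (-2.41482)·(0.56998 − 2.30000) / (-2.41482 − 9.56700)
   = 0.56998 − (4.1776869)/(-11.9818200) = 0.9186488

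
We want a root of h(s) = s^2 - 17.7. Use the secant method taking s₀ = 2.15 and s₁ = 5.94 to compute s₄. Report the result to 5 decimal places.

4.21153

h(2.15) = -13.0775000, h(5.94) = 17.5836000
s₂ = 5.9400000 − 17.5836000·(5.9400000 − 2.1500000) / (17.5836000 − (-13.0775000)) = 5.9400000 − (66.6418440)/(30.6611000) = 3.7665019
h(3.7665019) = -3.5134638
s₃ = 3.7665019 − (-3.5134638)·(3.7665019 − 5.9400000) / (-3.5134638 − 17.5836000) = 3.7665019 − (7.6365070)/(-21.0970638) = 4.1284720
h(4.1284720) = -0.6557190
s₄ = 4.1284720 − (-0.6557190)·(4.1284720 − 3.7665019) / (-0.6557190 − (-3.5134638)) = 4.1284720 − (-0.2373507)/(2.8577447) = 4.2115272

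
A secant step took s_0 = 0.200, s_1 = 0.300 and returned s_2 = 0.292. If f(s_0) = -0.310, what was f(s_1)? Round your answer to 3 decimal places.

The secant line through (0.200, -0.310) and (0.300, f(s_1)) crosses zero at s_2 = 0.292.
So (0.200, -0.310), (0.300, f(s_1)), (0.292, 0) are collinear:
f(s_1) = -0.310 · (0.300 − 0.292) / (0.200 − 0.292) = -0.310 · (0.00800)/(-0.09200) = 0.02696

0.027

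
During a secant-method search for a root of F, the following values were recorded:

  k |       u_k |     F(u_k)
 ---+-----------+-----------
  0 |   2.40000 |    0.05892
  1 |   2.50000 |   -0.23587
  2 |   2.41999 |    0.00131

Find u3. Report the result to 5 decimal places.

u3 = 2.41999 − 0.00131·(2.41999 − 2.50000) / (0.00131 − (-0.23587))
   = 2.41999 − (-0.0001048)/(0.2371800) = 2.4204319

2.42043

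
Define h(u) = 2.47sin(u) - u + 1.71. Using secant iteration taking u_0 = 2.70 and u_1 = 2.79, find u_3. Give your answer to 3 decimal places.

h(2.70) = 0.06563, h(2.79) = -0.22935
u_2 = 2.79000 − (-0.22935)·(2.79000 − 2.70000) / (-0.22935 − 0.06563) = 2.79000 − (-0.02064)/(-0.29498) = 2.72002
h(2.72002) = 0.00068
u_3 = 2.72002 − 0.00068·(2.72002 − 2.79000) / (0.00068 − (-0.22935)) = 2.72002 − (-0.00005)/(0.23003) = 2.72023

2.720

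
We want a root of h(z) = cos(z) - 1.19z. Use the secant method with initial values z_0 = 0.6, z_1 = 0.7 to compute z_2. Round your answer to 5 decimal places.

h(0.6) = 0.1113356, h(0.7) = -0.0681578
z_2 = 0.7000000 − (-0.0681578)·(0.7000000 − 0.6000000) / (-0.0681578 − 0.1113356) = 0.7000000 − (-0.0068158)/(-0.1794934) = 0.6620277

0.66203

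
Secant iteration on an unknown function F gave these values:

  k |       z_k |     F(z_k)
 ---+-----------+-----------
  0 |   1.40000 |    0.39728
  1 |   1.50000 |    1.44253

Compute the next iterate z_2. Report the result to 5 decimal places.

1.36199

z_2 = 1.50000 − 1.44253·(1.50000 − 1.40000) / (1.44253 − 0.39728)
   = 1.50000 − (0.1442530)/(1.0452500) = 1.3619919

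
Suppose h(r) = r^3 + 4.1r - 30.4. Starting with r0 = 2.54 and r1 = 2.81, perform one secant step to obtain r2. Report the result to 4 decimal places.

2.6807

h(2.54) = -3.598936, h(2.81) = 3.309041
r2 = 2.810000 − 3.309041·(2.810000 − 2.540000) / (3.309041 − (-3.598936)) = 2.810000 − (0.893441)/(6.907977) = 2.680665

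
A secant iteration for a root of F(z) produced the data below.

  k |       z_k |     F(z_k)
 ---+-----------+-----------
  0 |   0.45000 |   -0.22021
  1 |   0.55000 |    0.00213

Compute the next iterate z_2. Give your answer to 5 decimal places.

z_2 = 0.55000 − 0.00213·(0.55000 − 0.45000) / (0.00213 − (-0.22021))
   = 0.55000 − (0.0002130)/(0.2223400) = 0.5490420

0.54904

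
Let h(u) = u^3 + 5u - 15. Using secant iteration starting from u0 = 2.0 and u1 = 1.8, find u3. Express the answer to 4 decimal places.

1.8114

h(2.0) = 3.000000, h(1.8) = -0.168000
u2 = 1.800000 − (-0.168000)·(1.800000 − 2.000000) / (-0.168000 − 3.000000) = 1.800000 − (0.033600)/(-3.168000) = 1.810606
h(1.810606) = -0.011270
u3 = 1.810606 − (-0.011270)·(1.810606 − 1.800000) / (-0.011270 − (-0.168000)) = 1.810606 − (-0.000120)/(0.156730) = 1.811369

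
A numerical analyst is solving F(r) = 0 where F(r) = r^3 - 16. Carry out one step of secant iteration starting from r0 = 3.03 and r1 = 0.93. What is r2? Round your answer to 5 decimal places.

F(3.03) = 11.8181270, F(0.93) = -15.1956430
r2 = 0.9300000 − (-15.1956430)·(0.9300000 − 3.0300000) / (-15.1956430 − 11.8181270) = 0.9300000 − (31.9108503)/(-27.0137700) = 2.1112809

2.11128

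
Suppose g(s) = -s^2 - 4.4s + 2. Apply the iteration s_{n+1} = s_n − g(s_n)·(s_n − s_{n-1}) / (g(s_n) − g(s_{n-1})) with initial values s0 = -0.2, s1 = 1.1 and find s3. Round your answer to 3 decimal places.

g(-0.2) = 2.84000, g(1.1) = -4.05000
s2 = 1.10000 − (-4.05000)·(1.10000 − (-0.20000)) / (-4.05000 − 2.84000) = 1.10000 − (-5.26500)/(-6.89000) = 0.33585
g(0.33585) = 0.40947
s3 = 0.33585 − 0.40947·(0.33585 − 1.10000) / (0.40947 − (-4.05000)) = 0.33585 − (-0.31290)/(4.45947) = 0.40601

0.406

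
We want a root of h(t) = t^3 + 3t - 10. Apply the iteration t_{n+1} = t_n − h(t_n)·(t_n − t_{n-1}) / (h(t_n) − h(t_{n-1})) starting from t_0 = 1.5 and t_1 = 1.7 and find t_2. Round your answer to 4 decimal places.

h(1.5) = -2.125000, h(1.7) = 0.013000
t_2 = 1.700000 − 0.013000·(1.700000 − 1.500000) / (0.013000 − (-2.125000)) = 1.700000 − (0.002600)/(2.138000) = 1.698784

1.6988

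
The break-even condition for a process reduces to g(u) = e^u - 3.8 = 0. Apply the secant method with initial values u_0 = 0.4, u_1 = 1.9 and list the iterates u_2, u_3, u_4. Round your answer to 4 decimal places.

g(0.4) = -2.308175, g(1.9) = 2.885894
u_2 = 1.900000 − 2.885894·(1.900000 − 0.400000) / (2.885894 − (-2.308175)) = 1.900000 − (4.328842)/(5.194070) = 1.066580
g(1.066580) = -0.894574
u_3 = 1.066580 − (-0.894574)·(1.066580 − 1.900000) / (-0.894574 − 2.885894) = 1.066580 − (0.745556)/(-3.780469) = 1.263793
g(1.263793) = -0.261183
u_4 = 1.263793 − (-0.261183)·(1.263793 − 1.066580) / (-0.261183 − (-0.894574)) = 1.263793 − (-0.051509)/(0.633391) = 1.345114

1.0666, 1.2638, 1.3451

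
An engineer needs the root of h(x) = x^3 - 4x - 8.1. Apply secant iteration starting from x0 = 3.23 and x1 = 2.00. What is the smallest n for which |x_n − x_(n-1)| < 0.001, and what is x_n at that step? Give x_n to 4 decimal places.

h(3.23) = 12.678267, h(2.00) = -8.100000
x2 = 2.000000 − (-8.100000)·(-1.230000)/(-20.778267) = 2.479491;  |Δ| = 0.479491
h(2.479491) = -2.774356
x3 = 2.479491 − (-2.774356)·(0.479491)/(5.325644) = 2.729279;  |Δ| = 0.249788
h(2.729279) = 1.313185
x4 = 2.729279 − 1.313185·(0.249788)/(4.087541) = 2.649031;  |Δ| = 0.080248
h(2.649031) = -0.106907
x5 = 2.649031 − (-0.106907)·(-0.080248)/(-1.420092) = 2.655072;  |Δ| = 0.006041
h(2.655072) = -0.003601
x6 = 2.655072 − (-0.003601)·(0.006041)/(0.103306) = 2.655283;  |Δ| = 0.000211
|x6 − x5| = 0.000211 < 0.001

n = 6, x_n = 2.6553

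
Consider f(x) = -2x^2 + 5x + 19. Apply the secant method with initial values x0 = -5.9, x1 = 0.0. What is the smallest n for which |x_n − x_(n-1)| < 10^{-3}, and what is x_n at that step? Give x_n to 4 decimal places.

n = 7, x_n = -2.0760

f(-5.9) = -80.120000, f(0.0) = 19.000000
x2 = 0.000000 − 19.000000·(5.900000)/(99.120000) = -1.130952;  |Δ| = 1.130952
f(-1.130952) = 10.787132
x3 = -1.130952 − 10.787132·(-1.130952)/(-8.212868) = -2.616393;  |Δ| = 1.485441
f(-2.616393) = -7.772997
x4 = -2.616393 − (-7.772997)·(-1.485441)/(-18.560128) = -1.994290;  |Δ| = 0.622104
f(-1.994290) = 1.074171
x5 = -1.994290 − 1.074171·(0.622104)/(8.847167) = -2.069822;  |Δ| = 0.075532
f(-2.069822) = 0.082568
x6 = -2.069822 − 0.082568·(-0.075532)/(-0.991603) = -2.076111;  |Δ| = 0.006289
f(-2.076111) = -0.001029
x7 = -2.076111 − (-0.001029)·(-0.006289)/(-0.083597) = -2.076034;  |Δ| = 0.000077
|x7 − x6| = 0.000077 < 10^{-3}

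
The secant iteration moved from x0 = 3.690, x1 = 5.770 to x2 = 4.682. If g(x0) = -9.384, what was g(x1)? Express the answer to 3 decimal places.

10.292

The secant line through (3.690, -9.384) and (5.770, g(x1)) crosses zero at x2 = 4.682.
So (3.690, -9.384), (5.770, g(x1)), (4.682, 0) are collinear:
g(x1) = -9.384 · (5.770 − 4.682) / (3.690 − 4.682) = -9.384 · (1.08800)/(-0.99200) = 10.29213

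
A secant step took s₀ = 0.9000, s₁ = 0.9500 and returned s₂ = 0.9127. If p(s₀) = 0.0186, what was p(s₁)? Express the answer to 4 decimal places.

The secant line through (0.9000, 0.0186) and (0.9500, p(s₁)) crosses zero at s₂ = 0.9127.
So (0.9000, 0.0186), (0.9500, p(s₁)), (0.9127, 0) are collinear:
p(s₁) = 0.0186 · (0.9500 − 0.9127) / (0.9000 − 0.9127) = 0.0186 · (0.037300)/(-0.012700) = -0.054628

-0.0546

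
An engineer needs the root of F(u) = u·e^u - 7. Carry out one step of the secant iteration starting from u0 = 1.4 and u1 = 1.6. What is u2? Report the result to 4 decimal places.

F(1.4) = -1.322720, F(1.6) = 0.924852
u2 = 1.600000 − 0.924852·(1.600000 − 1.400000) / (0.924852 − (-1.322720)) = 1.600000 − (0.184970)/(2.247572) = 1.517702

1.5177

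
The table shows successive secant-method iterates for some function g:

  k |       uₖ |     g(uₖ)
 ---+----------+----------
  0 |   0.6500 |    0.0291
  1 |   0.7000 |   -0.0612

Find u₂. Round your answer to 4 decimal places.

0.6661

u₂ = 0.7000 − (-0.0612)·(0.7000 − 0.6500) / (-0.0612 − 0.0291)
   = 0.7000 − (-0.003060)/(-0.090300) = 0.666113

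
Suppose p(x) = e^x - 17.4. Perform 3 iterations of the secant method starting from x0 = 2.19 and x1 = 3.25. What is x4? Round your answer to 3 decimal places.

2.858

p(2.19) = -8.46479, p(3.25) = 8.39034
x2 = 3.25000 − 8.39034·(3.25000 − 2.19000) / (8.39034 − (-8.46479)) = 3.25000 − (8.89376)/(16.85513) = 2.72234
p(2.72234) = -2.18410
x3 = 2.72234 − (-2.18410)·(2.72234 − 3.25000) / (-2.18410 − 8.39034) = 2.72234 − (1.15246)/(-10.57444) = 2.83133
p(2.83133) = -0.43205
x4 = 2.83133 − (-0.43205)·(2.83133 − 2.72234) / (-0.43205 − (-2.18410)) = 2.83133 − (-0.04709)/(1.75205) = 2.85820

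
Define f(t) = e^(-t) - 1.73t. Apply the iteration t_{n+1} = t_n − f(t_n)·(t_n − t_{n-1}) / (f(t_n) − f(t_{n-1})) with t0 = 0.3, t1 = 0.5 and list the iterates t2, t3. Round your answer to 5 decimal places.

0.39237, 0.39096

f(0.3) = 0.2218182, f(0.5) = -0.2584693
t2 = 0.5000000 − (-0.2584693)·(0.5000000 − 0.3000000) / (-0.2584693 − 0.2218182) = 0.5000000 − (-0.0516939)/(-0.4802876) = 0.3923689
f(0.3923689) = -0.0033434
t3 = 0.3923689 − (-0.0033434)·(0.3923689 − 0.5000000) / (-0.0033434 − (-0.2584693)) = 0.3923689 − (0.0003598)/(0.2551260) = 0.3909584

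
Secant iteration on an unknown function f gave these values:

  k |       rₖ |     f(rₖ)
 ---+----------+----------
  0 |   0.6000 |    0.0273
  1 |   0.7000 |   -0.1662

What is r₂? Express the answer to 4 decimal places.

0.6141

r₂ = 0.7000 − (-0.1662)·(0.7000 − 0.6000) / (-0.1662 − 0.0273)
   = 0.7000 − (-0.016620)/(-0.193500) = 0.614109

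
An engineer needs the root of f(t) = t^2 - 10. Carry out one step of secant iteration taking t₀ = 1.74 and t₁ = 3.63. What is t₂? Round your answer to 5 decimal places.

f(1.74) = -6.9724000, f(3.63) = 3.1769000
t₂ = 3.6300000 − 3.1769000·(3.6300000 − 1.7400000) / (3.1769000 − (-6.9724000)) = 3.6300000 − (6.0043410)/(10.1493000) = 3.0383985

3.03840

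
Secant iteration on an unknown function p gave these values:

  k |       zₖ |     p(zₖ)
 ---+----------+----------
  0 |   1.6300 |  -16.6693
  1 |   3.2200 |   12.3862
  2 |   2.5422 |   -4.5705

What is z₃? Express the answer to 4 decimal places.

z₃ = 2.5422 − (-4.5705)·(2.5422 − 3.2200) / (-4.5705 − 12.3862)
   = 2.5422 − (3.097885)/(-16.956700) = 2.724894

2.7249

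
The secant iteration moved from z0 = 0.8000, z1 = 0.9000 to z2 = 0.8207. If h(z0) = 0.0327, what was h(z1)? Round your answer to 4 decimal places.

The secant line through (0.8000, 0.0327) and (0.9000, h(z1)) crosses zero at z2 = 0.8207.
So (0.8000, 0.0327), (0.9000, h(z1)), (0.8207, 0) are collinear:
h(z1) = 0.0327 · (0.9000 − 0.8207) / (0.8000 − 0.8207) = 0.0327 · (0.079300)/(-0.020700) = -0.125271

-0.1253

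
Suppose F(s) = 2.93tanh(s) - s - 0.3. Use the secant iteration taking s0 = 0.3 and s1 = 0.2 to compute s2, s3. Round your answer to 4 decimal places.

F(0.3) = 0.253546, F(0.2) = 0.078310
s2 = 0.200000 − 0.078310·(0.200000 − 0.300000) / (0.078310 − 0.253546) = 0.200000 − (-0.007831)/(-0.175236) = 0.155312
F(0.155312) = -0.003872
s3 = 0.155312 − (-0.003872)·(0.155312 − 0.200000) / (-0.003872 − 0.078310) = 0.155312 − (0.000173)/(-0.082182) = 0.157417

0.1553, 0.1574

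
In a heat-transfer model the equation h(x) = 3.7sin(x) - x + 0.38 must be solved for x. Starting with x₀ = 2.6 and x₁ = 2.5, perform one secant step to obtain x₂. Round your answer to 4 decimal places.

2.5232

h(2.6) = -0.312645, h(2.5) = 0.094347
x₂ = 2.500000 − 0.094347·(2.500000 − 2.600000) / (0.094347 − (-0.312645)) = 2.500000 − (-0.009435)/(0.406992) = 2.523182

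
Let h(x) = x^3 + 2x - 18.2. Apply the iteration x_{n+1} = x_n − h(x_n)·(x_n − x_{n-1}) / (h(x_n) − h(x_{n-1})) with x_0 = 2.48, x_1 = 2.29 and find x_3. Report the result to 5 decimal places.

2.37794

h(2.48) = 2.0129920, h(2.29) = -1.6110110
x_2 = 2.2900000 − (-1.6110110)·(2.2900000 − 2.4800000) / (-1.6110110 − 2.0129920) = 2.2900000 − (0.3060921)/(-3.6240030) = 2.3744624
h(2.3744624) = -0.0636854
x_3 = 2.3744624 − (-0.0636854)·(2.3744624 − 2.2900000) / (-0.0636854 − (-1.6110110)) = 2.3744624 − (-0.0053790)/(1.5473256) = 2.3779388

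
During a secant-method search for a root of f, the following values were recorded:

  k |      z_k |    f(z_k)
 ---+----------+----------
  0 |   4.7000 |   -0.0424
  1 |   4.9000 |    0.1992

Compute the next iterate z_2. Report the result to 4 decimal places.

4.7351

z_2 = 4.9000 − 0.1992·(4.9000 − 4.7000) / (0.1992 − (-0.0424))
   = 4.9000 − (0.039840)/(0.241600) = 4.735099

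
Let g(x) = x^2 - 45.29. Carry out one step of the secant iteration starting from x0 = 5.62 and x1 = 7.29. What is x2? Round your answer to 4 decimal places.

6.6816

g(5.62) = -13.705600, g(7.29) = 7.854100
x2 = 7.290000 − 7.854100·(7.290000 − 5.620000) / (7.854100 − (-13.705600)) = 7.290000 − (13.116347)/(21.559700) = 6.681627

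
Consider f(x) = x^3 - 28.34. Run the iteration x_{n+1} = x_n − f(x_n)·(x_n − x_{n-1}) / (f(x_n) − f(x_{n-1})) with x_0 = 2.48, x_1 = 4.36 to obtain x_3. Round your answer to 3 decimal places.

f(2.48) = -13.08701, f(4.36) = 54.54186
x_2 = 4.36000 − 54.54186·(4.36000 − 2.48000) / (54.54186 − (-13.08701)) = 4.36000 − (102.53869)/(67.62886) = 2.84380
f(2.84380) = -5.34156
x_3 = 2.84380 − (-5.34156)·(2.84380 − 4.36000) / (-5.34156 − 54.54186) = 2.84380 − (8.09885)/(-59.88341) = 2.97905

2.979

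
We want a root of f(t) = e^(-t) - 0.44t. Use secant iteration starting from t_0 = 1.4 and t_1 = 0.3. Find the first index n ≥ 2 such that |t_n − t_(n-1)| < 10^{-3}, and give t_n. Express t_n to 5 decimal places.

n = 5, t_n = 0.91252

f(1.4) = -0.3694030, f(0.3) = 0.6088182
t_2 = 0.3000000 − 0.6088182·(-1.1000000)/(0.9782213) = 0.9846100;  |Δ| = 0.6846100
f(0.9846100) = -0.0596435
t_3 = 0.9846100 − (-0.0596435)·(0.6846100)/(-0.6684617) = 0.9235257;  |Δ| = 0.0610843
f(0.9235257) = -0.0092348
t_4 = 0.9235257 − (-0.0092348)·(-0.0610843)/(0.0504087) = 0.9123351;  |Δ| = 0.0111906
f(0.9123351) = 0.0001580
t_5 = 0.9123351 − 0.0001580·(-0.0111906)/(0.0093928) = 0.9125233;  |Δ| = 0.0001882
|t_5 − t_4| = 0.0001882 < 10^{-3}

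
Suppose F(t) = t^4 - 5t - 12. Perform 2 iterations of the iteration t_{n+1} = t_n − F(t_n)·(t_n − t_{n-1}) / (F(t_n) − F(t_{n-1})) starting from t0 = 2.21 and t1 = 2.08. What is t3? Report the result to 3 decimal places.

2.189

F(2.21) = 0.80443, F(2.08) = -3.68226
t2 = 2.08000 − (-3.68226)·(2.08000 − 2.21000) / (-3.68226 − 0.80443) = 2.08000 − (0.47869)/(-4.48670) = 2.18669
F(2.18669) = -0.06955
t3 = 2.18669 − (-0.06955)·(2.18669 − 2.08000) / (-0.06955 − (-3.68226)) = 2.18669 − (-0.00742)/(3.61271) = 2.18875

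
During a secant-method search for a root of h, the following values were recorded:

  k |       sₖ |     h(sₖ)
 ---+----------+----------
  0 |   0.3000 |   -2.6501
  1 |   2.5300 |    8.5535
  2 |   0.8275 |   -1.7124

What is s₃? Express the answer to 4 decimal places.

s₃ = 0.8275 − (-1.7124)·(0.8275 − 2.5300) / (-1.7124 − 8.5535)
   = 0.8275 − (2.915361)/(-10.265900) = 1.111485

1.1115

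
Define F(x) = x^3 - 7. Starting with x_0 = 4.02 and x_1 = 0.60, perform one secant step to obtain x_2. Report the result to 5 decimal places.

F(4.02) = 57.9648080, F(0.60) = -6.7840000
x_2 = 0.6000000 − (-6.7840000)·(0.6000000 − 4.0200000) / (-6.7840000 − 57.9648080) = 0.6000000 − (23.2012800)/(-64.7488080) = 0.9583275

0.95833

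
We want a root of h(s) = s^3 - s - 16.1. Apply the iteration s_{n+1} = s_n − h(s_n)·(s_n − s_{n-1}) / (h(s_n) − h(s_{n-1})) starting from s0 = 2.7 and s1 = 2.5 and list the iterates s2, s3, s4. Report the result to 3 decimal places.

2.654, 2.657, 2.657

h(2.7) = 0.88300, h(2.5) = -2.97500
s2 = 2.50000 − (-2.97500)·(2.50000 − 2.70000) / (-2.97500 − 0.88300) = 2.50000 − (0.59500)/(-3.85800) = 2.65422
h(2.65422) = -0.05545
s3 = 2.65422 − (-0.05545)·(2.65422 − 2.50000) / (-0.05545 − (-2.97500)) = 2.65422 − (-0.00855)/(2.91955) = 2.65715
h(2.65715) = 0.00360
s4 = 2.65715 − 0.00360·(2.65715 − 2.65422) / (0.00360 − (-0.05545)) = 2.65715 − (0.00001)/(0.05904) = 2.65698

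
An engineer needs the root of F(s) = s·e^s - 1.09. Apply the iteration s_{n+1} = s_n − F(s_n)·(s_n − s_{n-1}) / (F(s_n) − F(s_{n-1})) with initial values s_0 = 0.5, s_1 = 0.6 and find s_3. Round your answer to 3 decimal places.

0.599

F(0.5) = -0.26564, F(0.6) = 0.00327
s_2 = 0.60000 − 0.00327·(0.60000 − 0.50000) / (0.00327 − (-0.26564)) = 0.60000 − (0.00033)/(0.26891) = 0.59878
F(0.59878) = -0.00027
s_3 = 0.59878 − (-0.00027)·(0.59878 − 0.60000) / (-0.00027 − 0.00327) = 0.59878 − (0.00000)/(-0.00354) = 0.59888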